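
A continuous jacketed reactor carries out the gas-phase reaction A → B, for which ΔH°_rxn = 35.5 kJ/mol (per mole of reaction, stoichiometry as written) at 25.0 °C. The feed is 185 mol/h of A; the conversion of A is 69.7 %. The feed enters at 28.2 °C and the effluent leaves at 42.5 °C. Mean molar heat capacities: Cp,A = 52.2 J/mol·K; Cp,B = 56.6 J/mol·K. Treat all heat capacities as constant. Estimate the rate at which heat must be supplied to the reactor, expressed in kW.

Extent of reaction ξ = 0.697 × 185 = 128.94 mol/h
Reaction term: ξ·ΔH°_rxn = 128.94 × 35.5 = 4577.5 kJ/h
Sensible, feed 28.2→25 °C: -30.902 kJ/h
Outlet flows (mol/h): A 56.055, B 128.94
Sensible, products 25→42.5 °C: 178.93 kJ/h
Q = ΔH = 4725.6 kJ/h = 1.3127 kW
Heat supplied = 1.3127 kW

Q_in = 1.31 kW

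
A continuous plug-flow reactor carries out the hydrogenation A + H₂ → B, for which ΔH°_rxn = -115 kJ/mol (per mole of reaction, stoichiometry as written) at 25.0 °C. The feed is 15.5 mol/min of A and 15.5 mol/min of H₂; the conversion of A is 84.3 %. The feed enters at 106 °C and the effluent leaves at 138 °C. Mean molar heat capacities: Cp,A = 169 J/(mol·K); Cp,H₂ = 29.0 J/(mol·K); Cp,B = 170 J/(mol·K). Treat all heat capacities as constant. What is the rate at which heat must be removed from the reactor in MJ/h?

Q_out = 86.7 MJ/h

Extent of reaction ξ = 0.843 × 15.5 = 13.066 mol/min
Reaction term: ξ·ΔH°_rxn = 13.066 × -115 = -1502.6 kJ/min
Sensible, feed 106→25 °C: -248.59 kJ/min
Outlet flows (mol/min): A 2.4335, H₂ 2.4335, B 13.066
Sensible, products 25→138 °C: 305.45 kJ/min
Q = ΔH = -1445.8 kJ/min = -24.096 kW
Heat removed = 86.747 MJ/h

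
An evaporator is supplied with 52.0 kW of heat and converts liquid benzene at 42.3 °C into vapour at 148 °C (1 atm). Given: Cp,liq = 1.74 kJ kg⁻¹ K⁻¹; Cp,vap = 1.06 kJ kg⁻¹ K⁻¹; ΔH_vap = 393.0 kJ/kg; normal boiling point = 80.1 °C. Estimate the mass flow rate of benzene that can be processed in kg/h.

ṁ = 353 kg/h

Δh = 1.74×(80.1−42.3) + 393.0 + 1.06×(148−80.1) = 530.75 kJ/kg
Q = 52.0 kW = 52 kJ/s = 187200 kJ/h
ṁ = Q/Δh = 187200 / 530.75 = 352.71 kg/h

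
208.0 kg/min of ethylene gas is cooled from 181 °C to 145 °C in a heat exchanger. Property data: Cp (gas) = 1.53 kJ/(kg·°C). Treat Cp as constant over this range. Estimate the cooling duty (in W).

Q = ṁ·Cp·ΔT = 208.0 × 1.53 × (145 − 181) = -11457 kJ/min
Converting: 11457 / 60 s = 190.94 kW
Cooling duty = 190940 W

Q_c = 191000 W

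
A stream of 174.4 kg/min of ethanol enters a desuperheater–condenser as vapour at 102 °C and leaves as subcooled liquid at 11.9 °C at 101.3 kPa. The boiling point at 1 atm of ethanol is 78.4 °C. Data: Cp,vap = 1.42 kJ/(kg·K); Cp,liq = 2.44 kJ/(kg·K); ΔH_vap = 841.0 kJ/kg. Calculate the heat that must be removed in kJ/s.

vapour 102→78.4 °C: -33.512 kJ/kg
condensation at 78.4 °C: -841 kJ/kg
liquid 78.4→11.9 °C: -162.26 kJ/kg
Δh = -33.512 + -841 + -162.26 = -1036.8 kJ/kg
Q = ṁ·Δh = 174.4 kg/min × -1036.8 kJ/kg = -180810 kJ/min
|Q| = 3013.6 kW

Q_c = 3010 kJ/s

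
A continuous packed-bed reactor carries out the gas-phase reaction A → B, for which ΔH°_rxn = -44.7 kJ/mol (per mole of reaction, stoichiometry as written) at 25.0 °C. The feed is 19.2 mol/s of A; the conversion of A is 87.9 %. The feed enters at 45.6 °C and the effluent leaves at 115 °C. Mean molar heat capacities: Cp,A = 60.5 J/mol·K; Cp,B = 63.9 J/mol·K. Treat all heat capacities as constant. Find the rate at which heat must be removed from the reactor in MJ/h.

Extent of reaction ξ = 0.879 × 19.2 = 16.877 mol/s
Reaction term: ξ·ΔH°_rxn = 16.877 × -44.7 = -754.39 kJ/s
Sensible, feed 45.6→25 °C: -23.929 kJ/s
Outlet flows (mol/s): A 2.3232, B 16.877
Sensible, products 25→115 °C: 109.71 kJ/s
Q = ΔH = -668.61 kJ/s = -668.61 kW
Heat removed = 2407 MJ/h

Q_out = 2410 MJ/h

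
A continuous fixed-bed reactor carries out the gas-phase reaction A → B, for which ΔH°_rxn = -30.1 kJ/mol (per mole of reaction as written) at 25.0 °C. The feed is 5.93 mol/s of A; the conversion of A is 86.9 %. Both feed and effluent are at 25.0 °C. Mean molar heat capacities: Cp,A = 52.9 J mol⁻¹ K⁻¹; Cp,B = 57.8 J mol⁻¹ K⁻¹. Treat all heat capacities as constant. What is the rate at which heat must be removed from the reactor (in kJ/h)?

Q_out = 558000 kJ/h

Extent of reaction ξ = 0.869 × 5.93 = 5.1532 mol/s
Reaction term: ξ·ΔH°_rxn = 5.1532 × -30.1 = -155.11 kJ/s
Q = ΔH = -155.11 kJ/s = -155.11 kW
Heat removed = 558400 kJ/h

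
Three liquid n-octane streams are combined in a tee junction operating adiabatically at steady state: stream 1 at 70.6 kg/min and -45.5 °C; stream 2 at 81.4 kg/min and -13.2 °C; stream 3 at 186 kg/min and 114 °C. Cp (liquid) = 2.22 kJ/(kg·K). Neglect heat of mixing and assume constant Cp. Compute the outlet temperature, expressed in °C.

T_out = 50.1 °C

Energy balance with Q = 0: Σ ṁᵢCp,ᵢ(T_out − Tᵢ) = 0
Σ ṁᵢCp,ᵢTᵢ = 70.6×2.22×-45.5 + 81.4×2.22×-13.2 + 186×2.22×114 = 37556
Σ ṁᵢCp,ᵢ = 70.6×2.22 + 81.4×2.22 + 186×2.22 = 750.36
T_out = 37556 / 750.36 = 50.051 °C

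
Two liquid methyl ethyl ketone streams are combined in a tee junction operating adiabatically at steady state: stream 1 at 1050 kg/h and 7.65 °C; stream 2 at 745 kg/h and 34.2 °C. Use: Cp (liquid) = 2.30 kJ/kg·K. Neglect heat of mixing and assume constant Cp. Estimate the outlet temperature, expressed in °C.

T_out = 18.7 °C

Energy balance with Q = 0: Σ ṁᵢCp,ᵢ(T_out − Tᵢ) = 0
T_out = Σ ṁᵢCp,ᵢTᵢ / Σ ṁᵢCp,ᵢ
      = 77076 / 4128.5 = 18.669 °C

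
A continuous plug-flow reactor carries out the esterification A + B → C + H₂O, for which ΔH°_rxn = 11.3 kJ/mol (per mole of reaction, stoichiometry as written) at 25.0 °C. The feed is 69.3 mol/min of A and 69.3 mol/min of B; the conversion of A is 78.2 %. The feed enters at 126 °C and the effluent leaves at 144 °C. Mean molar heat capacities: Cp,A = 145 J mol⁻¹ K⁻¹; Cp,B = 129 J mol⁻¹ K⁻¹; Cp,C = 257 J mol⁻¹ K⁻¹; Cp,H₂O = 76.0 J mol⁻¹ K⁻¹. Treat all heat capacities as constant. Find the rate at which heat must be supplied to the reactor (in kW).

Q_in = 22.2 kW

Extent of reaction ξ = 0.782 × 69.3 = 54.193 mol/min
Reaction term: ξ·ΔH°_rxn = 54.193 × 11.3 = 612.38 kJ/min
Sensible, feed 126→25 °C: -1917.8 kJ/min
Outlet flows (mol/min): A 15.107, B 15.107, C 54.193, H₂O 54.193
Sensible, products 25→144 °C: 2640.1 kJ/min
Q = ΔH = 1334.7 kJ/min = 22.244 kW
Heat supplied = 22.244 kW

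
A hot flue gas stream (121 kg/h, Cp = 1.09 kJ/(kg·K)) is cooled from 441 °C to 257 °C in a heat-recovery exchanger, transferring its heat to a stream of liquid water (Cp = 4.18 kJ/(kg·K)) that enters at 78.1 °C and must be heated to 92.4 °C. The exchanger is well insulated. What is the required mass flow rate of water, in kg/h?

Heat released by hot stream: Q = 121 × 1.09 × (441 − 257) = 24268 kJ/h
Energy balance on cold side (adiabatic exchanger): Q = ṁ_c·Cp_c·(T_c,out − T_c,in)
ṁ_c = 24268 / [4.18 × (92.4 − 78.1)] = 405.99 kg/h

ṁ_c = 406 kg/h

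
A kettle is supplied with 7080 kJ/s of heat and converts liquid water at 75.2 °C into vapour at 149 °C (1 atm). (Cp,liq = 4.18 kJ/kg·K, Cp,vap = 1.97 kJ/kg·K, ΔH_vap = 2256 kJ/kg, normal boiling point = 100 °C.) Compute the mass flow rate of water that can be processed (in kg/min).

Δh = 4.18×(100−75.2) + 2256 + 1.97×(149−100) = 2456.2 kJ/kg
Q = 7080 kJ/s = 7080 kJ/s = 424800 kJ/min
ṁ = Q/Δh = 424800 / 2456.2 = 172.95 kg/min

ṁ = 173 kg/min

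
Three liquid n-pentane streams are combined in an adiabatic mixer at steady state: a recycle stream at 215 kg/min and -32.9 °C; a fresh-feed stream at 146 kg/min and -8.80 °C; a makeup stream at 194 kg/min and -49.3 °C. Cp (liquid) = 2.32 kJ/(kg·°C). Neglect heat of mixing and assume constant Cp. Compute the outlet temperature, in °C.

Energy balance with Q = 0: Σ ṁᵢCp,ᵢ(T_out − Tᵢ) = 0
Σ ṁᵢCp,ᵢTᵢ = 215×2.32×-32.9 + 146×2.32×-8.80 + 194×2.32×-49.3 = -41580
Σ ṁᵢCp,ᵢ = 215×2.32 + 146×2.32 + 194×2.32 = 1287.6
T_out = -41580 / 1287.6 = -32.293 °C

T_out = -32.3 °C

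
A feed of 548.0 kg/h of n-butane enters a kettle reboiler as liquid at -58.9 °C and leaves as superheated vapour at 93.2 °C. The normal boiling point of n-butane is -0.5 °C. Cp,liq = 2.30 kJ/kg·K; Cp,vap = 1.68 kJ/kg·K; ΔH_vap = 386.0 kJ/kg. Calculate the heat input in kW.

Q = 103 kW

liquid -58.9→-0.5 °C: 134.32 kJ/kg
vaporisation at -0.5 °C: 386 kJ/kg
vapour -0.5→93.2 °C: 157.42 kJ/kg
Δh = 134.32 + 386 + 157.42 = 677.74 kJ/kg
Q = ṁ·Δh = 548.0 kg/h × 677.74 kJ/kg = 371400 kJ/h
|Q| = 103.17 kW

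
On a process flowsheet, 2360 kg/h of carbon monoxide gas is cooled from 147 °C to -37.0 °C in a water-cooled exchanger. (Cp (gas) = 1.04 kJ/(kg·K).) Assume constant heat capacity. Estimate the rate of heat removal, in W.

Q = ṁ·Cp·ΔT = 2360 × 1.04 × (-37.0 − 147) = -451610 kJ/h
Converting: 451610 / 3600 s = 125.45 kW
Cooling duty = 125450 W

Q_c = 125000 W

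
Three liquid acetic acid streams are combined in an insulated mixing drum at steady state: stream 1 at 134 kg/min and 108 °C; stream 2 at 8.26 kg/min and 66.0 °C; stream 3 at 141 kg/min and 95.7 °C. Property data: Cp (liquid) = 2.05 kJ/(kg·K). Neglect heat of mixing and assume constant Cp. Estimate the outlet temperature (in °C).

T_out = 101 °C

Energy balance with Q = 0: Σ ṁᵢCp,ᵢ(T_out − Tᵢ) = 0
T_out = Σ ṁᵢCp,ᵢTᵢ / Σ ṁᵢCp,ᵢ
      = 58447 / 580.68 = 100.65 °C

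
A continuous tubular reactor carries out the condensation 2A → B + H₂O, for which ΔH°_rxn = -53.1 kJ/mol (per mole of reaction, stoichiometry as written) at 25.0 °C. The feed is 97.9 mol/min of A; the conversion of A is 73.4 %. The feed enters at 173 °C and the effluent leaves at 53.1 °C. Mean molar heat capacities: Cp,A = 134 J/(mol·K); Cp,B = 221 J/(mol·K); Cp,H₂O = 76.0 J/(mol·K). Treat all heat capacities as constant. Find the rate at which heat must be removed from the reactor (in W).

Extent of reaction ξ = 0.734 × 97.9 / 2 = 35.929 mol/min
Reaction term: ξ·ΔH°_rxn = 35.929 × -53.1 = -1907.8 kJ/min
Sensible, feed 173→25 °C: -1941.6 kJ/min
Outlet flows (mol/min): A 26.041, B 35.929, H₂O 35.929
Sensible, products 25→53.1 °C: 397.91 kJ/min
Q = ΔH = -3451.5 kJ/min = -57.525 kW
Heat removed = 57525 W

Q_out = 57500 W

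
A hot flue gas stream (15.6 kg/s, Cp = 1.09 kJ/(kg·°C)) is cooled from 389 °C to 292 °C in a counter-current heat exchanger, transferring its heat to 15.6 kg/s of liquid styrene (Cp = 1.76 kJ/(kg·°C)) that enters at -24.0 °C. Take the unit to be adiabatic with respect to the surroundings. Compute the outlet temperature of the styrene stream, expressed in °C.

T_c,out = 36.1 °C

Heat released by hot stream: Q = 15.6 × 1.09 × (389 − 292) = 1649.4 kJ/s
Energy balance on cold side (adiabatic exchanger): Q = ṁ_c·Cp_c·(T_c,out − T_c,in)
T_c,out = -24.0 + 1649.4/(15.6 × 1.76) = 36.074 °C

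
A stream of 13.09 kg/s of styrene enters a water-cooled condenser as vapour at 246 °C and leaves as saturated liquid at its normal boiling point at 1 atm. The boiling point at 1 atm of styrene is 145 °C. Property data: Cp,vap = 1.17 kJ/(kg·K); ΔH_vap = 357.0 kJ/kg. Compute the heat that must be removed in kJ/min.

Q_c = 373000 kJ/min

vapour 246→145 °C: -118.17 kJ/kg
condensation at 145 °C: -357 kJ/kg
Δh = -118.17 + -357 = -475.17 kJ/kg
Q = ṁ·Δh = 13.09 kg/s × -475.17 kJ/kg = -6220 kJ/s
|Q| = 6220 kW = 373200 kJ/min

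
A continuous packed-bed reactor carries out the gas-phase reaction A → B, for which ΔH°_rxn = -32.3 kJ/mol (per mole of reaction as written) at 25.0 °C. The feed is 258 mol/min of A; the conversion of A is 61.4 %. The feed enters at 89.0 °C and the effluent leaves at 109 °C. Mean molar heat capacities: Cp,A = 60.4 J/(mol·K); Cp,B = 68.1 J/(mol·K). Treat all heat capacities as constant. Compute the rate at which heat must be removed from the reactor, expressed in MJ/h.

Q_out = 282 MJ/h

Extent of reaction ξ = 0.614 × 258 = 158.41 mol/min
Reaction term: ξ·ΔH°_rxn = 158.41 × -32.3 = -5116.7 kJ/min
Sensible, feed 89.0→25 °C: -997.32 kJ/min
Outlet flows (mol/min): A 99.588, B 158.41
Sensible, products 25→109 °C: 1411.4 kJ/min
Q = ΔH = -4702.6 kJ/min = -78.376 kW
Heat removed = 282.15 MJ/h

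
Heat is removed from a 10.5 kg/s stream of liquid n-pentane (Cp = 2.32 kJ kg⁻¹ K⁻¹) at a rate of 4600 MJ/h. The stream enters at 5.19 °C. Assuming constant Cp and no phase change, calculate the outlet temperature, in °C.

Q = 4600 MJ/h = 1277.8 kJ/s
ΔT = Q/(ṁ·Cp) = 1277.8/(10.5×2.32) = 52.454 K
T_out = 5.19 − 52.454 = -47.264 °C

T_out = -47.3 °C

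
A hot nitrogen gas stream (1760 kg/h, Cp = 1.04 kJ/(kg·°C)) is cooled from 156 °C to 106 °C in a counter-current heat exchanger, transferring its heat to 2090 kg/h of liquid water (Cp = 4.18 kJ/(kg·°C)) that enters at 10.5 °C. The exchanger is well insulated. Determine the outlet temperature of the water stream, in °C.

Heat released by hot stream: Q = 1760 × 1.04 × (156 − 106) = 91520 kJ/h
Energy balance on cold side (adiabatic exchanger): Q = ṁ_c·Cp_c·(T_c,out − T_c,in)
T_c,out = 10.5 + 91520/(2090 × 4.18) = 20.976 °C

T_c,out = 21.0 °C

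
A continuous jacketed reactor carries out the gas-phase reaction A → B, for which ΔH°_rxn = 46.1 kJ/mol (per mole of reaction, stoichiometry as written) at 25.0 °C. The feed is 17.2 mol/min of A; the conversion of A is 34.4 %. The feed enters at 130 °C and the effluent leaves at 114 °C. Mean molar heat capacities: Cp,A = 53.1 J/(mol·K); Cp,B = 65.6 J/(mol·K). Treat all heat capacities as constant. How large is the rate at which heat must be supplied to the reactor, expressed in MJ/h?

Extent of reaction ξ = 0.344 × 17.2 = 5.9168 mol/min
Reaction term: ξ·ΔH°_rxn = 5.9168 × 46.1 = 272.76 kJ/min
Sensible, feed 130→25 °C: -95.899 kJ/min
Outlet flows (mol/min): A 11.283, B 5.9168
Sensible, products 25→114 °C: 87.868 kJ/min
Q = ΔH = 264.73 kJ/min = 4.4122 kW
Heat supplied = 15.884 MJ/h

Q_in = 15.9 MJ/h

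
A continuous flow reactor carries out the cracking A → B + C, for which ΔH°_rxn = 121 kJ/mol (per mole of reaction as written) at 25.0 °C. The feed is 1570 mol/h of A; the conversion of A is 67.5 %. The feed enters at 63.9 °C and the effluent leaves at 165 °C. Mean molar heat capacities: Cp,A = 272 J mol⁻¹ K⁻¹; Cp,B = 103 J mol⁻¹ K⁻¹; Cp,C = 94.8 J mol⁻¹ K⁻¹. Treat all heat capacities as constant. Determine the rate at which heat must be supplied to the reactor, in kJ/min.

Q_in = 2670 kJ/min

Extent of reaction ξ = 0.675 × 1570 = 1059.8 mol/h
Reaction term: ξ·ΔH°_rxn = 1059.8 × 121 = 128230 kJ/h
Sensible, feed 63.9→25 °C: -16612 kJ/h
Outlet flows (mol/h): A 510.25, B 1059.8, C 1059.8
Sensible, products 25→165 °C: 48777 kJ/h
Q = ΔH = 160390 kJ/h = 44.554 kW
Heat supplied = 2673.2 kJ/min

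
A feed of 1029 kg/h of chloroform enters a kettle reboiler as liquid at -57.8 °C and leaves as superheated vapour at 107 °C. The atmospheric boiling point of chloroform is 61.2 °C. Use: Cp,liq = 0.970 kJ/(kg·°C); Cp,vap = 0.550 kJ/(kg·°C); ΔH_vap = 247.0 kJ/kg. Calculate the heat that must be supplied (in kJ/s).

Q = 111 kJ/s

liquid -57.8→61.2 °C: 115.43 kJ/kg
vaporisation at 61.2 °C: 247 kJ/kg
vapour 61.2→107 °C: 25.19 kJ/kg
Δh = 115.43 + 247 + 25.19 = 387.62 kJ/kg
Q = ṁ·Δh = 1029 kg/h × 387.62 kJ/kg = 398860 kJ/h
|Q| = 110.79 kW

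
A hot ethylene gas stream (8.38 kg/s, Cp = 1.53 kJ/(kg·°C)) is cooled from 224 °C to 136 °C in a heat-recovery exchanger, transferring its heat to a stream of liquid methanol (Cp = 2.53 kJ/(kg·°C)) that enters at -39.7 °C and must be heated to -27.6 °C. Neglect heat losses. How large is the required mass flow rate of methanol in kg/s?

ṁ_c = 36.9 kg/s

Heat released by hot stream: Q = 8.38 × 1.53 × (224 − 136) = 1128.3 kJ/s
Energy balance on cold side (adiabatic exchanger): Q = ṁ_c·Cp_c·(T_c,out − T_c,in)
ṁ_c = 1128.3 / [2.53 × (-27.6 − -39.7)] = 36.856 kg/s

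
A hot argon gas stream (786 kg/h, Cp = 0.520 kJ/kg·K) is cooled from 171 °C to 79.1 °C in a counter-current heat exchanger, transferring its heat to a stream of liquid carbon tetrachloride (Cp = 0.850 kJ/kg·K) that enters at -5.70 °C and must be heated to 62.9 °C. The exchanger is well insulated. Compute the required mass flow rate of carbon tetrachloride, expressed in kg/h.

Heat released by hot stream: Q = 786 × 0.520 × (171 − 79.1) = 37561 kJ/h
Energy balance on cold side (adiabatic exchanger): Q = ṁ_c·Cp_c·(T_c,out − T_c,in)
ṁ_c = 37561 / [0.850 × (62.9 − -5.70)] = 644.17 kg/h

ṁ_c = 644 kg/h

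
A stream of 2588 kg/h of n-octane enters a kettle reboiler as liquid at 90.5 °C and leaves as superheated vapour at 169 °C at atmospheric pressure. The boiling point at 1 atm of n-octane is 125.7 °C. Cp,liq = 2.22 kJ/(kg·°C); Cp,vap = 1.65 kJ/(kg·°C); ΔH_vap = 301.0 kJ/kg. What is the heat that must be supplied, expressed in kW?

liquid 90.5→125.7 °C: 78.144 kJ/kg
vaporisation at 125.7 °C: 301 kJ/kg
vapour 125.7→169 °C: 71.445 kJ/kg
Δh = 78.144 + 301 + 71.445 = 450.59 kJ/kg
Q = ṁ·Δh = 2588 kg/h × 450.59 kJ/kg = 1.1661e+06 kJ/h
|Q| = 323.92 kW

Q = 324 kW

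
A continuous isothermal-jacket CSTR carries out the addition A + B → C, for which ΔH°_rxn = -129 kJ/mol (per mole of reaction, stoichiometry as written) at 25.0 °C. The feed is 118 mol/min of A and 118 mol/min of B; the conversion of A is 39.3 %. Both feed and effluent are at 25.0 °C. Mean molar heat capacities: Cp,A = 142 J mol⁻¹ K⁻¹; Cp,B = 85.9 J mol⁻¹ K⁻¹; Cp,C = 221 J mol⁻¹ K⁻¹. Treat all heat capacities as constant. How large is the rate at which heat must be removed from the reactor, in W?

Q_out = 99700 W

Extent of reaction ξ = 0.393 × 118 = 46.374 mol/min
Reaction term: ξ·ΔH°_rxn = 46.374 × -129 = -5982.2 kJ/min
Q = ΔH = -5982.2 kJ/min = -99.704 kW
Heat removed = 99704 W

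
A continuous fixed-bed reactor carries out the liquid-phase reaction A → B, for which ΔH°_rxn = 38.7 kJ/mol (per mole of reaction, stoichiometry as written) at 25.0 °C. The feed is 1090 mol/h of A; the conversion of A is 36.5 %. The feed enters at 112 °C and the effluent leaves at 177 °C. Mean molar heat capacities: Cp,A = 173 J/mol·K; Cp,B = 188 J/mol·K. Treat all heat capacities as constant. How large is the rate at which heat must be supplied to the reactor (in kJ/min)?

Extent of reaction ξ = 0.365 × 1090 = 397.85 mol/h
Reaction term: ξ·ΔH°_rxn = 397.85 × 38.7 = 15397 kJ/h
Sensible, feed 112→25 °C: -16406 kJ/h
Outlet flows (mol/h): A 692.15, B 397.85
Sensible, products 25→177 °C: 29570 kJ/h
Q = ΔH = 28561 kJ/h = 7.9336 kW
Heat supplied = 476.02 kJ/min

Q_in = 476 kJ/min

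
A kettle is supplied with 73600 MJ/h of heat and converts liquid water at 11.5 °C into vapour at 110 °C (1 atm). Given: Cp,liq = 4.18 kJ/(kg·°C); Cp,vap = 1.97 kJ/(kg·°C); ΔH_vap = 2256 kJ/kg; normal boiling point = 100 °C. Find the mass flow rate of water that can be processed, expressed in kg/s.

ṁ = 7.73 kg/s

Δh = 4.18×(100−11.5) + 2256 + 1.97×(110−100) = 2645.6 kJ/kg
Q = 73600 MJ/h = 20444 kJ/s = 20444 kJ/s
ṁ = Q/Δh = 20444 / 2645.6 = 7.7276 kg/s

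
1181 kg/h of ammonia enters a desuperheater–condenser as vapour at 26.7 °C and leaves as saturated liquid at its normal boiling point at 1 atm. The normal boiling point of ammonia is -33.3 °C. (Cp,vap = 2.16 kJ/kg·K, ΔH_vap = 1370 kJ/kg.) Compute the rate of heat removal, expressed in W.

vapour 26.7→-33.3 °C: -129.6 kJ/kg
condensation at -33.3 °C: -1370 kJ/kg
Δh = -129.6 + -1370 = -1499.6 kJ/kg
Q = ṁ·Δh = 1181 kg/h × -1499.6 kJ/kg = -1.771e+06 kJ/h
|Q| = 491.95 kW = 491950 W

Q_c = 492000 W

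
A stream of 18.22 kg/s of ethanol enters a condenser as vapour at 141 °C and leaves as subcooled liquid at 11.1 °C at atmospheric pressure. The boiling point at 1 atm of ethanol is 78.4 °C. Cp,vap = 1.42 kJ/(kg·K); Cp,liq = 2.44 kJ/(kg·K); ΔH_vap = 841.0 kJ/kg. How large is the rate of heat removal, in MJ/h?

Q_c = 71800 MJ/h

vapour 141→78.4 °C: -88.892 kJ/kg
condensation at 78.4 °C: -841 kJ/kg
liquid 78.4→11.1 °C: -164.21 kJ/kg
Δh = -88.892 + -841 + -164.21 = -1094.1 kJ/kg
Q = ṁ·Δh = 18.22 kg/s × -1094.1 kJ/kg = -19935 kJ/s
|Q| = 19935 kW = 71764 MJ/h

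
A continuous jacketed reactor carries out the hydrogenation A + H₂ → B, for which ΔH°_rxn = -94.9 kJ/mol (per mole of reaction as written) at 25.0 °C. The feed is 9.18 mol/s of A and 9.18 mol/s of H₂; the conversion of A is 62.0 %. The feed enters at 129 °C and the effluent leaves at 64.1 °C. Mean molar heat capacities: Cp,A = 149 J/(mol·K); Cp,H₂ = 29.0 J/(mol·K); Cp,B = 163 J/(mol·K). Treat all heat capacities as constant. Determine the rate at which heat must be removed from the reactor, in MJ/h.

Extent of reaction ξ = 0.620 × 9.18 = 5.6916 mol/s
Reaction term: ξ·ΔH°_rxn = 5.6916 × -94.9 = -540.13 kJ/s
Sensible, feed 129→25 °C: -169.94 kJ/s
Outlet flows (mol/s): A 3.4884, H₂ 3.4884, B 5.6916
Sensible, products 25→64.1 °C: 60.553 kJ/s
Q = ΔH = -649.52 kJ/s = -649.52 kW
Heat removed = 2338.3 MJ/h

Q_out = 2340 MJ/h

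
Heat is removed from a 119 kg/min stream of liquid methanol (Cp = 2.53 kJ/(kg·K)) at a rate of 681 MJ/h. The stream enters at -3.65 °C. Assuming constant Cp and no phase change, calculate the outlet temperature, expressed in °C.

Q = 681 MJ/h = 11350 kJ/min
ΔT = Q/(ṁ·Cp) = 11350/(119×2.53) = 37.699 K
T_out = -3.65 − 37.699 = -41.349 °C

T_out = -41.3 °C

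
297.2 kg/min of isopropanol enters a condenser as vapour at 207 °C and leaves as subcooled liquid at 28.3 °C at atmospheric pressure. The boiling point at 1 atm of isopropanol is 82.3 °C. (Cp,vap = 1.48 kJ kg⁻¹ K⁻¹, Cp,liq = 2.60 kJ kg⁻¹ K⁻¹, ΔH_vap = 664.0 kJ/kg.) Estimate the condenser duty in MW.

vapour 207→82.3 °C: -184.56 kJ/kg
condensation at 82.3 °C: -664 kJ/kg
liquid 82.3→28.3 °C: -140.4 kJ/kg
Δh = -184.56 + -664 + -140.4 = -988.96 kJ/kg
Q = ṁ·Δh = 297.2 kg/min × -988.96 kJ/kg = -293920 kJ/min
|Q| = 4898.6 kW = 4.8986 MW

Q_c = 4.90 MW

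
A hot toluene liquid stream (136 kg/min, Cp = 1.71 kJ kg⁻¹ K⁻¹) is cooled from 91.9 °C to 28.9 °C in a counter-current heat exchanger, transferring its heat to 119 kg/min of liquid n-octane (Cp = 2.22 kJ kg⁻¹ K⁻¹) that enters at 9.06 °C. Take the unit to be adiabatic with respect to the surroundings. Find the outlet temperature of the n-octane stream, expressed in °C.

Heat released by hot stream: Q = 136 × 1.71 × (91.9 − 28.9) = 14651 kJ/min
Energy balance on cold side (adiabatic exchanger): Q = ṁ_c·Cp_c·(T_c,out − T_c,in)
T_c,out = 9.06 + 14651/(119 × 2.22) = 64.519 °C

T_c,out = 64.5 °C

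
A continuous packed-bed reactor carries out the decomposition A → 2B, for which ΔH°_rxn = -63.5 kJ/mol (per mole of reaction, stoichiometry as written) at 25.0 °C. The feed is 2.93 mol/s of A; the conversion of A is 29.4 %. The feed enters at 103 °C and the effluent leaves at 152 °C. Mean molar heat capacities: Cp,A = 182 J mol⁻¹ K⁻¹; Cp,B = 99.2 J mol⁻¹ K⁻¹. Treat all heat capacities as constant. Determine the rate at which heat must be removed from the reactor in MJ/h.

Q_out = 96.4 MJ/h

Extent of reaction ξ = 0.294 × 2.93 = 0.86142 mol/s
Reaction term: ξ·ΔH°_rxn = 0.86142 × -63.5 = -54.7 kJ/s
Sensible, feed 103→25 °C: -41.594 kJ/s
Outlet flows (mol/s): A 2.0686, B 1.7228
Sensible, products 25→152 °C: 69.518 kJ/s
Q = ΔH = -26.776 kJ/s = -26.776 kW
Heat removed = 96.395 MJ/h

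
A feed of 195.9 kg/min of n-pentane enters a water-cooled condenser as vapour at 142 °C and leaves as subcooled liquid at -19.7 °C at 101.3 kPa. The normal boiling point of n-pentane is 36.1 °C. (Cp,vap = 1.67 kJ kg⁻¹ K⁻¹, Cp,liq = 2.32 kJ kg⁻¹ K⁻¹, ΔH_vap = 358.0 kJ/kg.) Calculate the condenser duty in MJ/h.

Q_c = 7810 MJ/h

vapour 142→36.1 °C: -176.85 kJ/kg
condensation at 36.1 °C: -358 kJ/kg
liquid 36.1→-19.7 °C: -129.46 kJ/kg
Δh = -176.85 + -358 + -129.46 = -664.31 kJ/kg
Q = ṁ·Δh = 195.9 kg/min × -664.31 kJ/kg = -130140 kJ/min
|Q| = 2169 kW = 7808.3 MJ/h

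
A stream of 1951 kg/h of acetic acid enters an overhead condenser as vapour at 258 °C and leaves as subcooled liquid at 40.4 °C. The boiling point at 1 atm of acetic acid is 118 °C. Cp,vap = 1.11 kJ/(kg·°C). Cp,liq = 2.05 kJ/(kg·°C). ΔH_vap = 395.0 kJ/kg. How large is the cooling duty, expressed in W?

Q_c = 384000 W

vapour 258→118 °C: -155.4 kJ/kg
condensation at 118 °C: -395 kJ/kg
liquid 118→40.4 °C: -159.08 kJ/kg
Δh = -155.4 + -395 + -159.08 = -709.48 kJ/kg
Q = ṁ·Δh = 1951 kg/h × -709.48 kJ/kg = -1.3842e+06 kJ/h
|Q| = 384.5 kW = 384500 W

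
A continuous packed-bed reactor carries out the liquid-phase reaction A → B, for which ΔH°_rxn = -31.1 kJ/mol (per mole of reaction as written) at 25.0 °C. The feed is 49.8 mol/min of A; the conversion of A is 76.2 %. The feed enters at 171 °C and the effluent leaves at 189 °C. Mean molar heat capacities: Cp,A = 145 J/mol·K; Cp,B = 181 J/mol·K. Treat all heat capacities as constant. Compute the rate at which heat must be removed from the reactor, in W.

Extent of reaction ξ = 0.762 × 49.8 = 37.948 mol/min
Reaction term: ξ·ΔH°_rxn = 37.948 × -31.1 = -1180.2 kJ/min
Sensible, feed 171→25 °C: -1054.3 kJ/min
Outlet flows (mol/min): A 11.852, B 37.948
Sensible, products 25→189 °C: 1408.3 kJ/min
Q = ΔH = -826.15 kJ/min = -13.769 kW
Heat removed = 13769 W

Q_out = 13800 W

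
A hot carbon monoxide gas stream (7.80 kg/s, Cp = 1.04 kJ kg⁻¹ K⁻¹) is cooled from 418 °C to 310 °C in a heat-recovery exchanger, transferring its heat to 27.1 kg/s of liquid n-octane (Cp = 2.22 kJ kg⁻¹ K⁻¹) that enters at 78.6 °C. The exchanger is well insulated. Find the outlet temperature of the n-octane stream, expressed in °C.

T_c,out = 93.2 °C

Heat released by hot stream: Q = 7.80 × 1.04 × (418 − 310) = 876.1 kJ/s
Energy balance on cold side (adiabatic exchanger): Q = ṁ_c·Cp_c·(T_c,out − T_c,in)
T_c,out = 78.6 + 876.1/(27.1 × 2.22) = 93.162 °C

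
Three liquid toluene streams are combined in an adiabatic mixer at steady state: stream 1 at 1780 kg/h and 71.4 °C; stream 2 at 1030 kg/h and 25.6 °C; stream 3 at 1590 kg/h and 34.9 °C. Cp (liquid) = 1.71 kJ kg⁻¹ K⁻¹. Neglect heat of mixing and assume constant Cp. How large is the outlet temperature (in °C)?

T_out = 47.5 °C

Energy balance with Q = 0: Σ ṁᵢCp,ᵢ(T_out − Tᵢ) = 0
Σ ṁᵢCp,ᵢTᵢ = 1780×1.71×71.4 + 1030×1.71×25.6 + 1590×1.71×34.9 = 357310
Σ ṁᵢCp,ᵢ = 1780×1.71 + 1030×1.71 + 1590×1.71 = 7524
T_out = 357310 / 7524 = 47.489 °C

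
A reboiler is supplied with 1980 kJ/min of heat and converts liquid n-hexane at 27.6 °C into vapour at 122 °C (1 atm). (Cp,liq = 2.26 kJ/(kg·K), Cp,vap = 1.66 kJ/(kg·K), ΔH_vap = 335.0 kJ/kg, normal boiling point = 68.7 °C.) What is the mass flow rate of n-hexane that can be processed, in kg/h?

Δh = 2.26×(68.7−27.6) + 335.0 + 1.66×(122−68.7) = 516.36 kJ/kg
Q = 1980 kJ/min = 33 kJ/s = 118800 kJ/h
ṁ = Q/Δh = 118800 / 516.36 = 230.07 kg/h

ṁ = 230 kg/h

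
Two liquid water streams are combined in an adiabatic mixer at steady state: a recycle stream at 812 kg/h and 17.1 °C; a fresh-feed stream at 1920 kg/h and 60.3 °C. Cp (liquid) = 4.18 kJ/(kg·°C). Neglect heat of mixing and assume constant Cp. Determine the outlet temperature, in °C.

Adiabatic, steady state ⇒ Σ ṁᵢCp,ᵢ(T_out − Tᵢ) = 0
Σ ṁᵢCp,ᵢTᵢ = 812×4.18×17.1 + 1920×4.18×60.3 = 541980
Σ ṁᵢCp,ᵢ = 812×4.18 + 1920×4.18 = 11420
T_out = 541980 / 11420 = 47.46 °C

T_out = 47.5 °C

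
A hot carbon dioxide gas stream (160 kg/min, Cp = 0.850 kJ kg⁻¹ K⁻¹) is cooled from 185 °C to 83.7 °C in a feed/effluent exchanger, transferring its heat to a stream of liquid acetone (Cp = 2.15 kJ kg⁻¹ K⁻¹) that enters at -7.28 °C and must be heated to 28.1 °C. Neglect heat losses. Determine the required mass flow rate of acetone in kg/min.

ṁ_c = 181 kg/min

Heat released by hot stream: Q = 160 × 0.850 × (185 − 83.7) = 13777 kJ/min
Energy balance on cold side (adiabatic exchanger): Q = ṁ_c·Cp_c·(T_c,out − T_c,in)
ṁ_c = 13777 / [2.15 × (28.1 − -7.28)] = 181.11 kg/min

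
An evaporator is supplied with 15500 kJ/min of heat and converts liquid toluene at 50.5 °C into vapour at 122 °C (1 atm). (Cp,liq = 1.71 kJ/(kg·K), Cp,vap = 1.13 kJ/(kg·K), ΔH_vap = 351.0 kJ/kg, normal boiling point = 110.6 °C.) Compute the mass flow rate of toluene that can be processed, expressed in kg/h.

Δh = 1.71×(110.6−50.5) + 351.0 + 1.13×(122−110.6) = 466.65 kJ/kg
Q = 15500 kJ/min = 258.33 kJ/s = 930000 kJ/h
ṁ = Q/Δh = 930000 / 466.65 = 1992.9 kg/h

ṁ = 1990 kg/h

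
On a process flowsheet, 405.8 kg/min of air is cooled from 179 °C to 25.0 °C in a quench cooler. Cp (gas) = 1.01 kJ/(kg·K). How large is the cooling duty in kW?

Q_c = 1050 kW

Q = ṁ·Cp·ΔT = 405.8 × 1.01 × (25.0 − 179) = -63118 kJ/min
Converting: 63118 / 60 s = 1052 kW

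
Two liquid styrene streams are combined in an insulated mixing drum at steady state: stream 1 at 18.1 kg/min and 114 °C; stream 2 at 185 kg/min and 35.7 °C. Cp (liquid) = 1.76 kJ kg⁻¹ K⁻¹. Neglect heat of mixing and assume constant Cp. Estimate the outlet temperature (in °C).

T_out = 42.7 °C

No heat crosses the boundary, so H_out = H_in.
Σ ṁᵢCp,ᵢTᵢ = 18.1×1.76×114 + 185×1.76×35.7 = 15256
Σ ṁᵢCp,ᵢ = 18.1×1.76 + 185×1.76 = 357.46
T_out = 15256 / 357.46 = 42.678 °C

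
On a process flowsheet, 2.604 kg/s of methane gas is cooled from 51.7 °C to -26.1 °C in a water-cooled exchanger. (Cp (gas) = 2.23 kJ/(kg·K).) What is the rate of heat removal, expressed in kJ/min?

Q_c = 27100 kJ/min

Q = ṁ·Cp·ΔT = 2.604 × 2.23 × (-26.1 − 51.7) = -451.78 kJ/s
Cooling duty = 27107 kJ/min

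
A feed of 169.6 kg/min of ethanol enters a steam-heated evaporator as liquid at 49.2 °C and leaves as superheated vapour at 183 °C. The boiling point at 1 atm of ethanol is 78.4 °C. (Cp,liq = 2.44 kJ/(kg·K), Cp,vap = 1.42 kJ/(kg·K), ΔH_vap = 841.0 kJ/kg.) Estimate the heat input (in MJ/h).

liquid 49.2→78.4 °C: 71.248 kJ/kg
vaporisation at 78.4 °C: 841 kJ/kg
vapour 78.4→183 °C: 148.53 kJ/kg
Δh = 71.248 + 841 + 148.53 = 1060.8 kJ/kg
Q = ṁ·Δh = 169.6 kg/min × 1060.8 kJ/kg = 179910 kJ/min
|Q| = 2998.5 kW = 10794 MJ/h

Q = 10800 MJ/h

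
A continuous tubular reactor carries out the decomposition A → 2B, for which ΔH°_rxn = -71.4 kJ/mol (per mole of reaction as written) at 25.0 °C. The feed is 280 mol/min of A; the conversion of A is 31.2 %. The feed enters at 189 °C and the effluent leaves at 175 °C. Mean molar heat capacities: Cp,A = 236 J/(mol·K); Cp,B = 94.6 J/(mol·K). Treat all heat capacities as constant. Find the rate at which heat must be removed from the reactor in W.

Q_out = 130000 W

Extent of reaction ξ = 0.312 × 280 = 87.36 mol/min
Reaction term: ξ·ΔH°_rxn = 87.36 × -71.4 = -6237.5 kJ/min
Sensible, feed 189→25 °C: -10837 kJ/min
Outlet flows (mol/min): A 192.64, B 174.72
Sensible, products 25→175 °C: 9298.7 kJ/min
Q = ΔH = -7775.9 kJ/min = -129.6 kW
Heat removed = 129600 W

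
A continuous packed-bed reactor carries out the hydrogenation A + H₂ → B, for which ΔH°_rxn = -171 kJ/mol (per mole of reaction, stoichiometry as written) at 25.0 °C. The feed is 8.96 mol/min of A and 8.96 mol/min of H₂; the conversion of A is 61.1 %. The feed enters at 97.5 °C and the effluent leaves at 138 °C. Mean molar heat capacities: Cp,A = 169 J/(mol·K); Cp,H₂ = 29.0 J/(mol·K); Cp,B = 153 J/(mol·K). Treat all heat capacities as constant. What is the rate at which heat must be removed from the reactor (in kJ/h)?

Extent of reaction ξ = 0.611 × 8.96 = 5.4746 mol/min
Reaction term: ξ·ΔH°_rxn = 5.4746 × -171 = -936.15 kJ/min
Sensible, feed 97.5→25 °C: -128.62 kJ/min
Outlet flows (mol/min): A 3.4854, H₂ 3.4854, B 5.4746
Sensible, products 25→138 °C: 172.63 kJ/min
Q = ΔH = -892.14 kJ/min = -14.869 kW
Heat removed = 53528 kJ/h

Q_out = 53500 kJ/h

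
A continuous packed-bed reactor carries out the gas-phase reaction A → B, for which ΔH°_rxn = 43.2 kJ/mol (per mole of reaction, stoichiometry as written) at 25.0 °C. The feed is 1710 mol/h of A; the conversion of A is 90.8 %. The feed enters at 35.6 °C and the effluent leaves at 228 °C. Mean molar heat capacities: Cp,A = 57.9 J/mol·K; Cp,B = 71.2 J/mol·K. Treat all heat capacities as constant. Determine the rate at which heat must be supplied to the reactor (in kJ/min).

Q_in = 1510 kJ/min

Extent of reaction ξ = 0.908 × 1710 = 1552.7 mol/h
Reaction term: ξ·ΔH°_rxn = 1552.7 × 43.2 = 67076 kJ/h
Sensible, feed 35.6→25 °C: -1049.5 kJ/h
Outlet flows (mol/h): A 157.32, B 1552.7
Sensible, products 25→228 °C: 24291 kJ/h
Q = ΔH = 90317 kJ/h = 25.088 kW
Heat supplied = 1505.3 kJ/min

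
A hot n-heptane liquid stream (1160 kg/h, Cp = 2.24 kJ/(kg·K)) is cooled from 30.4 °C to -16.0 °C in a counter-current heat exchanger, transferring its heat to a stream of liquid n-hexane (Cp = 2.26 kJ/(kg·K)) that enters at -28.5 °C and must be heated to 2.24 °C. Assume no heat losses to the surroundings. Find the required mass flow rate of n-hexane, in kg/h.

ṁ_c = 1740 kg/h

Heat released by hot stream: Q = 1160 × 2.24 × (30.4 − -16.0) = 120570 kJ/h
Energy balance on cold side (adiabatic exchanger): Q = ṁ_c·Cp_c·(T_c,out − T_c,in)
ṁ_c = 120570 / [2.26 × (2.24 − -28.5)] = 1735.4 kg/h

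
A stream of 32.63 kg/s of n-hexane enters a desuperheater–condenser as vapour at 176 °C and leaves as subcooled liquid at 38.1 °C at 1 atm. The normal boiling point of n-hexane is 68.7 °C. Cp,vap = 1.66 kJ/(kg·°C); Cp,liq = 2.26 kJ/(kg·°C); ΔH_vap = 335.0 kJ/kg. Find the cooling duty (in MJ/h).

Q_c = 68400 MJ/h

vapour 176→68.7 °C: -178.12 kJ/kg
condensation at 68.7 °C: -335 kJ/kg
liquid 68.7→38.1 °C: -69.156 kJ/kg
Δh = -178.12 + -335 + -69.156 = -582.27 kJ/kg
Q = ṁ·Δh = 32.63 kg/s × -582.27 kJ/kg = -19000 kJ/s
|Q| = 19000 kW = 68399 MJ/h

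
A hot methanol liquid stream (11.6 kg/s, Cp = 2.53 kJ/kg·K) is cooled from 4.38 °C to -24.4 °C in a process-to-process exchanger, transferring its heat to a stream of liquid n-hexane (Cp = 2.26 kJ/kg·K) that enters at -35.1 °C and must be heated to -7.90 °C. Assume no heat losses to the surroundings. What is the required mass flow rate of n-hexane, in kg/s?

ṁ_c = 13.7 kg/s

Heat released by hot stream: Q = 11.6 × 2.53 × (4.38 − -24.4) = 844.64 kJ/s
Energy balance on cold side (adiabatic exchanger): Q = ṁ_c·Cp_c·(T_c,out − T_c,in)
ṁ_c = 844.64 / [2.26 × (-7.90 − -35.1)] = 13.74 kg/s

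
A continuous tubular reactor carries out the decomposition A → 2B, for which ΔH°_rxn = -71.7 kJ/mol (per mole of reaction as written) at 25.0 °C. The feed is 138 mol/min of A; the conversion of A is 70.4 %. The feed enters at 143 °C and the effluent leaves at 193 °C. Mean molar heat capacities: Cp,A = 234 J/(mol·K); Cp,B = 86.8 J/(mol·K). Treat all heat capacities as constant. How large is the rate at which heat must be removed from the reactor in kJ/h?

Extent of reaction ξ = 0.704 × 138 = 97.152 mol/min
Reaction term: ξ·ΔH°_rxn = 97.152 × -71.7 = -6965.8 kJ/min
Sensible, feed 143→25 °C: -3810.5 kJ/min
Outlet flows (mol/min): A 40.848, B 194.3
Sensible, products 25→193 °C: 4439.2 kJ/min
Q = ΔH = -6337 kJ/min = -105.62 kW
Heat removed = 380220 kJ/h

Q_out = 380000 kJ/h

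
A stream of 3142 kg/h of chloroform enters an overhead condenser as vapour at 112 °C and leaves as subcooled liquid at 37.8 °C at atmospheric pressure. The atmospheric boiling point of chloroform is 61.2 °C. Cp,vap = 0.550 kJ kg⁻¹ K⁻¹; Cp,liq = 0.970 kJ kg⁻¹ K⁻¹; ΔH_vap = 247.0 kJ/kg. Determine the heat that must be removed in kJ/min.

vapour 112→61.2 °C: -27.94 kJ/kg
condensation at 61.2 °C: -247 kJ/kg
liquid 61.2→37.8 °C: -22.698 kJ/kg
Δh = -27.94 + -247 + -22.698 = -297.64 kJ/kg
Q = ṁ·Δh = 3142 kg/h × -297.64 kJ/kg = -935180 kJ/h
|Q| = 259.77 kW = 15586 kJ/min

Q_c = 15600 kJ/min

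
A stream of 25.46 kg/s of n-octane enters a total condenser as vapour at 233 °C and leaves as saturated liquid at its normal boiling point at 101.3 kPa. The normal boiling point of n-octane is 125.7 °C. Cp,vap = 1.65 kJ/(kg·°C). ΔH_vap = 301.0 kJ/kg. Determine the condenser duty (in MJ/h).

Q_c = 43800 MJ/h

vapour 233→125.7 °C: -177.04 kJ/kg
condensation at 125.7 °C: -301 kJ/kg
Δh = -177.04 + -301 = -478.04 kJ/kg
Q = ṁ·Δh = 25.46 kg/s × -478.04 kJ/kg = -12171 kJ/s
|Q| = 12171 kW = 43816 MJ/h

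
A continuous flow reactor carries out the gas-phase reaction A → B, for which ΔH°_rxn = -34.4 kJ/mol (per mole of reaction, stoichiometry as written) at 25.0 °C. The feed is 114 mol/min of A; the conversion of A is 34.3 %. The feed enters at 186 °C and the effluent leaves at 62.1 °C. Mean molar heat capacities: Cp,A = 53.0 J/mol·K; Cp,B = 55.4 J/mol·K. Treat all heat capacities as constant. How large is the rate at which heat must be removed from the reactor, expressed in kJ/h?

Q_out = 125000 kJ/h

Extent of reaction ξ = 0.343 × 114 = 39.102 mol/min
Reaction term: ξ·ΔH°_rxn = 39.102 × -34.4 = -1345.1 kJ/min
Sensible, feed 186→25 °C: -972.76 kJ/min
Outlet flows (mol/min): A 74.898, B 39.102
Sensible, products 25→62.1 °C: 227.64 kJ/min
Q = ΔH = -2090.2 kJ/min = -34.837 kW
Heat removed = 125410 kJ/h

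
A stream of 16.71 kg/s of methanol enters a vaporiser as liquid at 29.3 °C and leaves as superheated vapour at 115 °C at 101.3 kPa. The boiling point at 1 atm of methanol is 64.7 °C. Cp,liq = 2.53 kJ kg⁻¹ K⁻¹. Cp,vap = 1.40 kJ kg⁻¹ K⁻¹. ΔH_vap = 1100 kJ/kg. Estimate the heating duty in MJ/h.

liquid 29.3→64.7 °C: 89.562 kJ/kg
vaporisation at 64.7 °C: 1100 kJ/kg
vapour 64.7→115 °C: 70.42 kJ/kg
Δh = 89.562 + 1100 + 70.42 = 1260 kJ/kg
Q = ṁ·Δh = 16.71 kg/s × 1260 kJ/kg = 21054 kJ/s
|Q| = 21054 kW = 75795 MJ/h

Q = 75800 MJ/h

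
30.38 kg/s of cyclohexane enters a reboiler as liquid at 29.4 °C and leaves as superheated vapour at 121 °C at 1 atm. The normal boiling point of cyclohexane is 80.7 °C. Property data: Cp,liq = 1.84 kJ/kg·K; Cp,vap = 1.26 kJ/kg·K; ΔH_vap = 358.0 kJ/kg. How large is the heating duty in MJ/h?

Q = 55000 MJ/h

liquid 29.4→80.7 °C: 94.392 kJ/kg
vaporisation at 80.7 °C: 358 kJ/kg
vapour 80.7→121 °C: 50.778 kJ/kg
Δh = 94.392 + 358 + 50.778 = 503.17 kJ/kg
Q = ṁ·Δh = 30.38 kg/s × 503.17 kJ/kg = 15286 kJ/s
|Q| = 15286 kW = 55031 MJ/h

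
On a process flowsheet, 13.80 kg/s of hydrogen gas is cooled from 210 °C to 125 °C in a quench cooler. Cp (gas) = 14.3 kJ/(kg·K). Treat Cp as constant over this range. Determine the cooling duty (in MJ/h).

Q_c = 60400 MJ/h

Q = ṁ·Cp·ΔT = 13.80 × 14.3 × (125 − 210) = -16774 kJ/s
Cooling duty = 60386 MJ/h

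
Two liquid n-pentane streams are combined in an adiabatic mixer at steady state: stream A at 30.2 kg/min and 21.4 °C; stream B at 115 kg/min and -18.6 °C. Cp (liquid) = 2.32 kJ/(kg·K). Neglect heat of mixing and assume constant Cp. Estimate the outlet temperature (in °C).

No heat crosses the boundary, so H_out = H_in.
Σ ṁᵢCp,ᵢTᵢ = 30.2×2.32×21.4 + 115×2.32×-18.6 = -3463.1
Σ ṁᵢCp,ᵢ = 30.2×2.32 + 115×2.32 = 336.86
T_out = -3463.1 / 336.86 = -10.28 °C

T_out = -10.3 °C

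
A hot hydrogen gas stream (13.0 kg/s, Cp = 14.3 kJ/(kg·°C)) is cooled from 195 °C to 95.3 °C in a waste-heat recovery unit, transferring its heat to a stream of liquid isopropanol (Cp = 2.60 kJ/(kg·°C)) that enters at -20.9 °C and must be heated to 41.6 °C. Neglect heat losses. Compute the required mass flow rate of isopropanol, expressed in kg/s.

Heat released by hot stream: Q = 13.0 × 14.3 × (195 − 95.3) = 18534 kJ/s
Energy balance on cold side (adiabatic exchanger): Q = ṁ_c·Cp_c·(T_c,out − T_c,in)
ṁ_c = 18534 / [2.60 × (41.6 − -20.9)] = 114.06 kg/s

ṁ_c = 114 kg/s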